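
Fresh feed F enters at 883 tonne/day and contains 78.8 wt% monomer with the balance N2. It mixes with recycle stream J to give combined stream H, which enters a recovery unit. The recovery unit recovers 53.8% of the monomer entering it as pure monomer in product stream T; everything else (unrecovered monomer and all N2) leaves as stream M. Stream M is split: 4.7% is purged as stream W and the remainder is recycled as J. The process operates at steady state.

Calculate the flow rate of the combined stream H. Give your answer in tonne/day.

N2 enters only via F and leaves only via the purge: 883×0.212 = 0.047×(N2 in M), and the recovery unit passes all N2, so N2 in H = N2 in M = 3982.9 tonne/day.
monomer in H: m_A = 883×0.788 + (1−0.047)·(1−0.538)·m_A, so m_A = 695.8/0.5597 = 1243.1 tonne/day.
H = 1243.1 + 3982.9 = 5226 tonne/day.

5226 tonne/day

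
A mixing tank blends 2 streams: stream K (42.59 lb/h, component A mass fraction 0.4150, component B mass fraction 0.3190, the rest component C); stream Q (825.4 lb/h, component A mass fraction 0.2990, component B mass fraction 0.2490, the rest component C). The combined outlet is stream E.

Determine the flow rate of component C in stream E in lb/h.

component C out = component C in = 42.59×0.266 + 825.4×0.452 = 384.41 lb/h.

384.4 lb/h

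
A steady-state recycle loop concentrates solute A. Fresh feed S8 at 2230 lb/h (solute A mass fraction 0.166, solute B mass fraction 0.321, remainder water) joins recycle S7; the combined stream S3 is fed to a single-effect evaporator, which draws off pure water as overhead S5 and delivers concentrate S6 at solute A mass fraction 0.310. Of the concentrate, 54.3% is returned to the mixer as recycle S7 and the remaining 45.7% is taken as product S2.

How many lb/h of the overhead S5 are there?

1036 lb/h

Overall solute A balance (none leaves overhead): solute A in fresh feed = solute A in product, i.e. 2230×0.166 = (1−0.543)·S6·0.310.
S6 = 370.18/(0.310×0.457) = 2613 lb/h.
Recycle S7 = 0.543×2613 = 1418.8 lb/h.
Combined feed S3 = 2230 + 1418.8 = 3648.8 lb/h.
Overhead S5 = S3 − S6 = 3648.8 − 2613 = 1035.9 lb/h.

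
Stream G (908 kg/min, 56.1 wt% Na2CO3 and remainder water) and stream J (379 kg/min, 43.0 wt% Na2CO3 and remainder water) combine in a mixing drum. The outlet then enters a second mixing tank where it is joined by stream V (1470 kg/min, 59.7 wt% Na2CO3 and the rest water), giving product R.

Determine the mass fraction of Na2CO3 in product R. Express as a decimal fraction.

0.562

Overall, product flow = 2757 kg/min.
Na2CO3 in = 908×0.561 + 379×0.430 + 1470×0.597 = 1549.9 kg/min.
Na2CO3 fraction in R = 0.562.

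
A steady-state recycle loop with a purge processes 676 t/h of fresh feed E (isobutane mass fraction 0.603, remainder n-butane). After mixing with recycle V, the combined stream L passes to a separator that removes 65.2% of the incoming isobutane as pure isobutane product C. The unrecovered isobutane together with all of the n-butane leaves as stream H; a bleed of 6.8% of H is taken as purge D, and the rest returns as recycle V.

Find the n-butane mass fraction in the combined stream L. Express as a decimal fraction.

n-butane enters only via E and leaves only via the purge: 676×0.397 = 0.068×(n-butane in H), and the separator passes all n-butane, so n-butane in L = n-butane in H = 3946.6 t/h.
isobutane in L: m_A = 676×0.603 + (1−0.068)·(1−0.652)·m_A, so m_A = 407.63/0.6757 = 603.3 t/h.
L = 603.3 + 3946.6 = 4549.9 t/h.
n-butane fraction in L = 3946.6/4549.9 = 0.867.

0.867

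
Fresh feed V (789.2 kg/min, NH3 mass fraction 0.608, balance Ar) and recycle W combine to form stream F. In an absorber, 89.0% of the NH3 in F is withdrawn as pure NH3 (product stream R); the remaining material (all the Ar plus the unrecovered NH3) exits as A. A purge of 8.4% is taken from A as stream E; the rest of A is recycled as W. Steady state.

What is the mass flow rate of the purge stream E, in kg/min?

314.3 kg/min

Ar enters only via V and leaves only via the purge: 789.2×0.392 = 0.084×(Ar in A), and the absorber passes all Ar, so Ar in F = Ar in A = 3682.9 kg/min.
NH3 in F: m_A = 789.2×0.608 + (1−0.084)·(1−0.890)·m_A, so m_A = 479.83/0.8992 = 533.6 kg/min.
A = (1−0.890)×533.6 + 3682.9 = 3741.6 kg/min.
Purge E = 0.084×3741.6 = 314.3 kg/min.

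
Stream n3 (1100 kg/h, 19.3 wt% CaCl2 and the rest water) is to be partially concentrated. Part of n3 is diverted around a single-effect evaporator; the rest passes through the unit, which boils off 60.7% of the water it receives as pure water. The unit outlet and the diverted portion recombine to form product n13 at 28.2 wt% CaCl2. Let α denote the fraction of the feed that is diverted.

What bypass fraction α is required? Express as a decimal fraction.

All 1100×0.193 = 212.3 kg/h of CaCl2 reaches n13, so n13 = 212.3/0.282 = 752.84 kg/h and vapour = 347.16 kg/h.
The evaporator receives (1−α)·1100 of feed at 0.807 water and removes 0.607 of that water:
0.607×0.807×(1−α)×1100 = 347.16
(1−α) = 347.16/538.83 = 0.6443;  α = 0.3557.

0.356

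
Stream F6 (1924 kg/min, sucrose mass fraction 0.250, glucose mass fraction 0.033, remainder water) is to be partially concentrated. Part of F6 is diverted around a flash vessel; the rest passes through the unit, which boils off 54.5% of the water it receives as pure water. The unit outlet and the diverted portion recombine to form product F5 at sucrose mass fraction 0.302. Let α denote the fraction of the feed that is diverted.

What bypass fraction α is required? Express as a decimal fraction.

All 1924×0.250 = 481 kg/min of sucrose reaches F5, so F5 = 481/0.302 = 1592.7 kg/min and vapour = 331.28 kg/min.
The evaporator receives (1−α)·1924 of feed at 0.717 water and removes 0.545 of that water:
0.545×0.717×(1−α)×1924 = 331.28
(1−α) = 331.28/751.83 = 0.4406;  α = 0.5594.

0.559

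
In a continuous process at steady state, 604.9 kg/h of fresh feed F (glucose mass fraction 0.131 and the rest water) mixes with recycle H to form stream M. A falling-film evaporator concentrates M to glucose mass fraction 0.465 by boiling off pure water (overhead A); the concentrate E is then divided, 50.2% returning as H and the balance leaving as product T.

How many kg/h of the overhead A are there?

Overall glucose balance (none leaves overhead): glucose in fresh feed = glucose in product, i.e. 604.9×0.131 = (1−0.502)·E·0.465.
E = 79.242/(0.465×0.498) = 342.19 kg/h.
Recycle H = 0.502×342.19 = 171.78 kg/h.
Combined feed M = 604.9 + 171.78 = 776.68 kg/h.
Overhead A = M − E = 776.68 − 342.19 = 434.49 kg/h.

434.5 kg/h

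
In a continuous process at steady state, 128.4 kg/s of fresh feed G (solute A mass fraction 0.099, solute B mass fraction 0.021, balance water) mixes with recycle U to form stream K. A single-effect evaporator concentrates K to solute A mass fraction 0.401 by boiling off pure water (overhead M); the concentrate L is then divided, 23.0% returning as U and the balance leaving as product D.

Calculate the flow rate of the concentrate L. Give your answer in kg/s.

Overall solute A balance (none leaves overhead): solute A in fresh feed = solute A in product, i.e. 128.4×0.099 = (1−0.230)·L·0.401.
L = 12.712/(0.401×0.770) = 41.169 kg/s.

41.17 kg/s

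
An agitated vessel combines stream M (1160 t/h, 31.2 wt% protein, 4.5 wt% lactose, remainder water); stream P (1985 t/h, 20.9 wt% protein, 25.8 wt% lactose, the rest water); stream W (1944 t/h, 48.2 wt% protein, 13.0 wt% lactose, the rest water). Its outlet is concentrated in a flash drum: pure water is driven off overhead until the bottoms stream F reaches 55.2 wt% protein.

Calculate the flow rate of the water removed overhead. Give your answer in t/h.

protein entering = 1160×0.312 + 1985×0.209 + 1944×0.482 = 1713.8 t/h.
All protein reports to F, so F = 1713.8/0.552 = 3104.7 t/h.
Total feed = 5089 t/h; overhead = 5089 − 3104.7 = 1984.3 t/h.

1984 t/h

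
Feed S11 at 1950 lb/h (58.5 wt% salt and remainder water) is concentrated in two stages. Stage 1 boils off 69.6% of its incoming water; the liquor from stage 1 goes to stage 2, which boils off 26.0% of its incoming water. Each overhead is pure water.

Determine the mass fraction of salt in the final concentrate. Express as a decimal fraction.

water in feed = 1950×0.415 = 809.25 lb/h.
After stage 1: water left = (1−0.696)×809.25 = 246.01; stream total = 1386.8 lb/h.
After stage 2: water left = (1−0.260)×246.01 = 182.05; final concentrate = 1322.8 lb/h.
salt fraction = 1140.8/1322.8 = 0.8624.

0.8624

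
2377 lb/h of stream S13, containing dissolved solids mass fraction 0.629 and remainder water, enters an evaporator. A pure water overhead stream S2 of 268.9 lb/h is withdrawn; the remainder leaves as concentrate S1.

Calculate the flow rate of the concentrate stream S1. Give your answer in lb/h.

2108 lb/h

Concentrate = 2377 − 268.9 = 2108.1 lb/h.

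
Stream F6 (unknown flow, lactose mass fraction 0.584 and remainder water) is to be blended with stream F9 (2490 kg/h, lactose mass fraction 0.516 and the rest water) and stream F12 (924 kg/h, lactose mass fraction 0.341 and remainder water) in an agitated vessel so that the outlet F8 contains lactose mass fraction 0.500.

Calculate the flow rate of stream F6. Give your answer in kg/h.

Let F6 be the unknown flow. Total out = 3414 + F6.
lactose balance: 1599.9 + 0.584·F6 = 0.500·(3414 + F6)
(0.584 − 0.500)·F6 = 0.500×3414 − 1599.9 = 107.08
F6 = 107.08 / 0.084 = 1274.7 kg/h

1275 kg/h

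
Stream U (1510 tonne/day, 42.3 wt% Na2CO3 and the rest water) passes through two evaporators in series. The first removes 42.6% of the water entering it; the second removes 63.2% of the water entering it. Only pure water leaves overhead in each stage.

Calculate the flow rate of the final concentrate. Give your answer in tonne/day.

water in feed = 1510×0.577 = 871.27 tonne/day.
After stage 1: water left = (1−0.426)×871.27 = 500.11; stream total = 1138.8 tonne/day.
After stage 2: water left = (1−0.632)×500.11 = 184.04; final concentrate = 822.77 tonne/day.

822.8 tonne/day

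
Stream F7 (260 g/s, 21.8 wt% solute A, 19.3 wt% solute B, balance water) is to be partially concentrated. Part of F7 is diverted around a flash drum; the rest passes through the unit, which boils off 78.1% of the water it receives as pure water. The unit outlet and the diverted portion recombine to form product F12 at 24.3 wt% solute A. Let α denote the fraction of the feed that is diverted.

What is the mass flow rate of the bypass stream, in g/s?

All 260×0.218 = 56.68 g/s of solute A reaches F12, so F12 = 56.68/0.243 = 233.25 g/s and vapour = 26.749 g/s.
The evaporator receives (1−α)·260 of feed at 0.589 water and removes 0.781 of that water:
0.781×0.589×(1−α)×260 = 26.749
(1−α) = 26.749/119.6 = 0.2236;  α = 0.7764.
Bypass flow = 0.7764×260 = 201.85 g/s.

201.9 g/s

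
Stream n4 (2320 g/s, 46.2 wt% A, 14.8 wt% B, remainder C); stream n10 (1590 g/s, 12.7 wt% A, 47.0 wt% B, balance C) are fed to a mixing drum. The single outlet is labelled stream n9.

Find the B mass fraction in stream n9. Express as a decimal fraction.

0.279

Total flow out = 2320 + 1590 = 3910 g/s.
B in = 2320×0.148 + 1590×0.470 = 1090.7 g/s.
B mass fraction in n9 = 1090.7/3910 = 0.279.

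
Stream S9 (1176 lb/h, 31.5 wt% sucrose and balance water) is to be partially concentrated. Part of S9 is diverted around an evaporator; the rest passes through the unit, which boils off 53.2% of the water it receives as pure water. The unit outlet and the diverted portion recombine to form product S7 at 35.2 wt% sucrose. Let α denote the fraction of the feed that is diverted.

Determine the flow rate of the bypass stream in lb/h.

All 1176×0.315 = 370.44 lb/h of sucrose reaches S7, so S7 = 370.44/0.352 = 1052.4 lb/h and vapour = 123.61 lb/h.
The evaporator receives (1−α)·1176 of feed at 0.685 water and removes 0.532 of that water:
0.532×0.685×(1−α)×1176 = 123.61
(1−α) = 123.61/428.56 = 0.2884;  α = 0.7116.
Bypass flow = 0.7116×1176 = 836.79 lb/h.

836.8 lb/h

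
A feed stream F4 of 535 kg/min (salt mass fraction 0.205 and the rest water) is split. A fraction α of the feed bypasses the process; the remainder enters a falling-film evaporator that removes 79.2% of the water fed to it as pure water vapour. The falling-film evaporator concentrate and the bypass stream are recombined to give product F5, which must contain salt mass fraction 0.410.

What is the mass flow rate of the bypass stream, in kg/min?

110.2 kg/min

All 535×0.205 = 109.67 kg/min of salt reaches F5, so F5 = 109.67/0.410 = 267.5 kg/min and vapour = 267.5 kg/min.
The evaporator receives (1−α)·535 of feed at 0.795 water and removes 0.792 of that water:
0.792×0.795×(1−α)×535 = 267.5
(1−α) = 267.5/336.86 = 0.7941;  α = 0.2059.
Bypass flow = 0.2059×535 = 110.15 kg/min.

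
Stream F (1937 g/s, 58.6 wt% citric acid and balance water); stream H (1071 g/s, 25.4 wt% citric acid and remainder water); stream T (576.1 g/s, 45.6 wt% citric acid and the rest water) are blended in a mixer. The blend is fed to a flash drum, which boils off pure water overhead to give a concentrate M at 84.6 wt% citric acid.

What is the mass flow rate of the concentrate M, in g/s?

1974 g/s

citric acid entering = 1937×0.586 + 1071×0.254 + 576.1×0.456 = 1669.8 g/s.
All citric acid reports to M, so M = 1669.8/0.846 = 1973.8 g/s.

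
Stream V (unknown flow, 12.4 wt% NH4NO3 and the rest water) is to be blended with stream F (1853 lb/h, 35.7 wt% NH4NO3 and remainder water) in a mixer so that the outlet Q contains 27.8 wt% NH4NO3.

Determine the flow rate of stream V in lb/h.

Let V be the unknown flow. Total out = 1853 + V.
NH4NO3 balance: 661.52 + 0.124·V = 0.278·(1853 + V)
(0.124 − 0.278)·V = 0.278×1853 − 661.52 = -146.39
V = -146.39 / -0.154 = 950.56 lb/h

950.6 lb/h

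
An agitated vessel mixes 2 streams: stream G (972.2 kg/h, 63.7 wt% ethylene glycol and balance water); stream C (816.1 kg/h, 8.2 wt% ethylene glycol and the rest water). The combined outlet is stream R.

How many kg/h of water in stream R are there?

water out = water in = 972.2×0.363 + 816.1×0.918 = 1102.1 kg/h.

1102 kg/h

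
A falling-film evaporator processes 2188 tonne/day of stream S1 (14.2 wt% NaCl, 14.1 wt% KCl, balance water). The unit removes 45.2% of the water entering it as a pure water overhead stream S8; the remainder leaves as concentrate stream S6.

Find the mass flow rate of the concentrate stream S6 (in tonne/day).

1479 tonne/day

water entering = 2188×0.717 = 1568.8 tonne/day; overhead removed = 0.452×1568.8 = 709.1 tonne/day.
Concentrate = 2188 − 709.1 = 1478.9 tonne/day.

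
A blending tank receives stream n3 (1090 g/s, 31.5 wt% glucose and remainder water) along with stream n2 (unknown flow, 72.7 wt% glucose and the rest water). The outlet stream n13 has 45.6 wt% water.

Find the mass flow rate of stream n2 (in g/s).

1364 g/s

Let n2 be the unknown flow. Total out = 1090 + n2.
water balance: 746.65 + 0.273·n2 = 0.456·(1090 + n2)
(0.273 − 0.456)·n2 = 0.456×1090 − 746.65 = -249.61
n2 = -249.61 / -0.183 = 1364 g/s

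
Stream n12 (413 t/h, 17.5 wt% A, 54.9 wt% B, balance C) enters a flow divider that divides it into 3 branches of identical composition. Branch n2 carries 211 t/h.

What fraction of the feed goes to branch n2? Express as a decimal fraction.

Fraction to n2 = 211/413 = 0.5109.

0.511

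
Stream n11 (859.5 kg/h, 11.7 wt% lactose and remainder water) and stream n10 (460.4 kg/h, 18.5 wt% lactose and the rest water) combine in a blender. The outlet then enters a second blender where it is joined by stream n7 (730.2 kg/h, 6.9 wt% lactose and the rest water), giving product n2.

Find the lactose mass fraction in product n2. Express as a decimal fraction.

Overall, product flow = 2050.1 kg/h.
lactose in = 859.5×0.117 + 460.4×0.185 + 730.2×0.069 = 236.12 kg/h.
lactose fraction in n2 = 0.115.

0.115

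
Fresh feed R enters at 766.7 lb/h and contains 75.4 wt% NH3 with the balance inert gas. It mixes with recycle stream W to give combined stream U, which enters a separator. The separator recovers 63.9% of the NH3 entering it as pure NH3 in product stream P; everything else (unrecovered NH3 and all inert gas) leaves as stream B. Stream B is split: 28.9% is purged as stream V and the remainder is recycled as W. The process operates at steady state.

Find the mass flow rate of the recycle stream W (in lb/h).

663.6 lb/h

inert gas enters only via R and leaves only via the purge: 766.7×0.246 = 0.289×(inert gas in B), and the separator passes all inert gas, so inert gas in U = inert gas in B = 652.62 lb/h.
NH3 in U: m_A = 766.7×0.754 + (1−0.289)·(1−0.639)·m_A, so m_A = 578.09/0.7433 = 777.71 lb/h.
B = (1−0.639)×777.71 + 652.62 = 933.38 lb/h.
Recycle W = (1−0.289)×933.38 = 663.63 lb/h.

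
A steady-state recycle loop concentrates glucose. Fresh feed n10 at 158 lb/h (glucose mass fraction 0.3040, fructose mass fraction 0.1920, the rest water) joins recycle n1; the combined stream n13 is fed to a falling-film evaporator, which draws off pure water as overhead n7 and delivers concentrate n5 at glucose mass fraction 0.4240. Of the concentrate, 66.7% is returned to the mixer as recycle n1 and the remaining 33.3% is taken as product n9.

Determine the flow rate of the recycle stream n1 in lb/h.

226.9 lb/h

Overall glucose balance (none leaves overhead): glucose in fresh feed = glucose in product, i.e. 158×0.304 = (1−0.667)·n5·0.424.
n5 = 48.032/(0.424×0.333) = 340.19 lb/h.
Recycle n1 = 0.667×340.19 = 226.91 lb/h.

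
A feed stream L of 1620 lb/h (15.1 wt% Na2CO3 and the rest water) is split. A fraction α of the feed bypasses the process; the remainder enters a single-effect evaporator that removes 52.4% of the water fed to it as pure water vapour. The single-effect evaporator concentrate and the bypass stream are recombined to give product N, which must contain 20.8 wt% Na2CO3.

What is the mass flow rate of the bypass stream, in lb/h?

622.1 lb/h

All 1620×0.151 = 244.62 lb/h of Na2CO3 reaches N, so N = 244.62/0.208 = 1176.1 lb/h and vapour = 443.94 lb/h.
The evaporator receives (1−α)·1620 of feed at 0.849 water and removes 0.524 of that water:
0.524×0.849×(1−α)×1620 = 443.94
(1−α) = 443.94/720.7 = 0.6160;  α = 0.3840.
Bypass flow = 0.3840×1620 = 622.1 lb/h.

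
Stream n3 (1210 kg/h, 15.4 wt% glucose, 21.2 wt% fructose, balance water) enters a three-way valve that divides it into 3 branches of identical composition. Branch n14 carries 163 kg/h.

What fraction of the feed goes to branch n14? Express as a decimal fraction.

Fraction to n14 = 163/1210 = 0.1347.

0.135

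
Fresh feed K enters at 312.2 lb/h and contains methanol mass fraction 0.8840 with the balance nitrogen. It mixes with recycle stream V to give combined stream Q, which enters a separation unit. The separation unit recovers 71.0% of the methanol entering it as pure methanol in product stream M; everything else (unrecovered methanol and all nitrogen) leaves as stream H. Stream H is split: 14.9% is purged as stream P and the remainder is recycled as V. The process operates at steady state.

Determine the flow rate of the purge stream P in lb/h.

52.05 lb/h

nitrogen enters only via K and leaves only via the purge: 312.2×0.116 = 0.149×(nitrogen in H), and the separation unit passes all nitrogen, so nitrogen in Q = nitrogen in H = 243.06 lb/h.
methanol in Q: m_A = 312.2×0.884 + (1−0.149)·(1−0.710)·m_A, so m_A = 275.98/0.7532 = 366.41 lb/h.
H = (1−0.710)×366.41 + 243.06 = 349.31 lb/h.
Purge P = 0.149×349.31 = 52.048 lb/h.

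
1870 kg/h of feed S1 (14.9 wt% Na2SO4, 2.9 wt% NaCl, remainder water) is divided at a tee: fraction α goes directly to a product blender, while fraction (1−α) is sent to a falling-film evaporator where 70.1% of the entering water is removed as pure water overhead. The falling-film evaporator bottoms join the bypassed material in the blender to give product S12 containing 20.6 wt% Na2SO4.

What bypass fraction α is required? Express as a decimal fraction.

All 1870×0.149 = 278.63 kg/h of Na2SO4 reaches S12, so S12 = 278.63/0.206 = 1352.6 kg/h and vapour = 517.43 kg/h.
The evaporator receives (1−α)·1870 of feed at 0.822 water and removes 0.701 of that water:
0.701×0.822×(1−α)×1870 = 517.43
(1−α) = 517.43/1077.5 = 0.4802;  α = 0.5198.

0.520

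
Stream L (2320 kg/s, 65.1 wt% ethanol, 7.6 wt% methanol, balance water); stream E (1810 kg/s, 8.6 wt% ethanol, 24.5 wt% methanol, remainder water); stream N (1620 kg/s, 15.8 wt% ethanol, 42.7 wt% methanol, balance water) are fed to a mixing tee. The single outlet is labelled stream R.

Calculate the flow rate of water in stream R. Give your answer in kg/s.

water out = water in = 2320×0.273 + 1810×0.669 + 1620×0.415 = 2516.6 kg/s.

2517 kg/s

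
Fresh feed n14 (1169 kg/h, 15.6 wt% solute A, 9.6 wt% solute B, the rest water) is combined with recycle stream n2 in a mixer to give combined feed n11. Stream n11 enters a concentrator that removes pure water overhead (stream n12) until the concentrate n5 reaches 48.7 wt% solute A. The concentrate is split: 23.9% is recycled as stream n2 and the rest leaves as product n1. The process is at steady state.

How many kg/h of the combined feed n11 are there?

1287 kg/h

Overall solute A balance (none leaves overhead): solute A in fresh feed = solute A in product, i.e. 1169×0.156 = (1−0.239)·n5·0.487.
n5 = 182.36/(0.487×0.761) = 492.07 kg/h.
Recycle n2 = 0.239×492.07 = 117.6 kg/h.
Combined feed n11 = 1169 + 117.6 = 1286.6 kg/h.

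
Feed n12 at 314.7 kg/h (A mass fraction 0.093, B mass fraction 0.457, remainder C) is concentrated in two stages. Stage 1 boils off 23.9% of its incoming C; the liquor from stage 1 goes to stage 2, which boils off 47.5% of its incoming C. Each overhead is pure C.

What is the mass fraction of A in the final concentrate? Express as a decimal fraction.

0.127

C in feed = 314.7×0.450 = 141.62 kg/h.
After stage 1: C left = (1−0.239)×141.62 = 107.77; stream total = 280.85 kg/h.
After stage 2: C left = (1−0.475)×107.77 = 56.579; final concentrate = 229.66 kg/h.
A fraction = 29.267/229.66 = 0.127.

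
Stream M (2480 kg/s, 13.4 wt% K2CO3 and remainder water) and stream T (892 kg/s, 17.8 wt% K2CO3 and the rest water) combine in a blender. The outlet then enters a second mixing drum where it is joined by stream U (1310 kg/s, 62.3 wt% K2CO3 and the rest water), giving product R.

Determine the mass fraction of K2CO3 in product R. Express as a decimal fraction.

Overall, product flow = 4682 kg/s.
K2CO3 in = 2480×0.134 + 892×0.178 + 1310×0.623 = 1307.2 kg/s.
K2CO3 fraction in R = 0.279.

0.279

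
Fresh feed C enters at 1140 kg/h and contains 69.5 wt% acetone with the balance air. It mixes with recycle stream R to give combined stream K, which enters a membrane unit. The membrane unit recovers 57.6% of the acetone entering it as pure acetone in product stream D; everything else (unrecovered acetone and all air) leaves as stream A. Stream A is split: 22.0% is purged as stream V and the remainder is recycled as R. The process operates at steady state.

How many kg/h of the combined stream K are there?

air enters only via C and leaves only via the purge: 1140×0.305 = 0.220×(air in A), and the membrane unit passes all air, so air in K = air in A = 1580.5 kg/h.
acetone in K: m_A = 1140×0.695 + (1−0.220)·(1−0.576)·m_A, so m_A = 792.3/0.6693 = 1183.8 kg/h.
K = 1183.8 + 1580.5 = 2764.3 kg/h.

2764 kg/h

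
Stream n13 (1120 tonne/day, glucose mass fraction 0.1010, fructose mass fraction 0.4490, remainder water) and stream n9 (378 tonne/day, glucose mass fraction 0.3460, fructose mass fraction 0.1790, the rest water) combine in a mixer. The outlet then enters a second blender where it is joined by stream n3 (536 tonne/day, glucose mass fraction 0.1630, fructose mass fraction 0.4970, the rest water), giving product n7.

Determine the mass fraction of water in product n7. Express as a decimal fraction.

0.4257

Overall, product flow = 2034 tonne/day.
water in = 1120×0.450 + 378×0.475 + 536×0.340 = 865.79 tonne/day.
water fraction in n7 = 0.4257.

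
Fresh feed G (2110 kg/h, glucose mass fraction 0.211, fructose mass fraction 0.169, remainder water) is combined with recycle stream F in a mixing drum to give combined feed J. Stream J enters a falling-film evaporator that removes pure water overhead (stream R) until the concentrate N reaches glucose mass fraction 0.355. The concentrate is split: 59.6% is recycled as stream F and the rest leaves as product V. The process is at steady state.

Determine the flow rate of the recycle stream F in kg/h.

Overall glucose balance (none leaves overhead): glucose in fresh feed = glucose in product, i.e. 2110×0.211 = (1−0.596)·N·0.355.
N = 445.21/(0.355×0.404) = 3104.2 kg/h.
Recycle F = 0.596×3104.2 = 1850.1 kg/h.

1850 kg/h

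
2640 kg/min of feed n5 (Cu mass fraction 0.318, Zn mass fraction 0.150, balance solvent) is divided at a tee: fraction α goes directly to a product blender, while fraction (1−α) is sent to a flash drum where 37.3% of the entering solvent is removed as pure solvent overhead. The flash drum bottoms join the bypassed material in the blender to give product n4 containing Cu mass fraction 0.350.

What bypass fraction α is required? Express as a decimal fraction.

0.539

All 2640×0.318 = 839.52 kg/min of Cu reaches n4, so n4 = 839.52/0.350 = 2398.6 kg/min and vapour = 241.37 kg/min.
The evaporator receives (1−α)·2640 of feed at 0.532 solvent and removes 0.373 of that solvent:
0.373×0.532×(1−α)×2640 = 241.37
(1−α) = 241.37/523.87 = 0.4607;  α = 0.5393.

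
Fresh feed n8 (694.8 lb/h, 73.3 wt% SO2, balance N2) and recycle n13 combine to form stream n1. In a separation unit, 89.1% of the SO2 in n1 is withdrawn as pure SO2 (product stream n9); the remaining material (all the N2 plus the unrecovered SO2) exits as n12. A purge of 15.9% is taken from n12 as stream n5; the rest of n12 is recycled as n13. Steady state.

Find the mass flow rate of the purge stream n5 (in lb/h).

N2 enters only via n8 and leaves only via the purge: 694.8×0.267 = 0.159×(N2 in n12), and the separation unit passes all N2, so N2 in n1 = N2 in n12 = 1166.7 lb/h.
SO2 in n1: m_A = 694.8×0.733 + (1−0.159)·(1−0.891)·m_A, so m_A = 509.29/0.9083 = 560.69 lb/h.
n12 = (1−0.891)×560.69 + 1166.7 = 1227.9 lb/h.
Purge n5 = 0.159×1227.9 = 195.23 lb/h.

195.2 lb/h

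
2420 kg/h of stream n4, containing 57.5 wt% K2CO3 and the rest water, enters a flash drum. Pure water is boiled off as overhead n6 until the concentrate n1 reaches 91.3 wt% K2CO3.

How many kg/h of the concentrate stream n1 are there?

1524 kg/h

K2CO3 is conserved: 2420×0.575 = 1391.5 kg/h all reports to the concentrate.
Concentrate = 1391.5/(target fraction) = 1524.1 kg/h.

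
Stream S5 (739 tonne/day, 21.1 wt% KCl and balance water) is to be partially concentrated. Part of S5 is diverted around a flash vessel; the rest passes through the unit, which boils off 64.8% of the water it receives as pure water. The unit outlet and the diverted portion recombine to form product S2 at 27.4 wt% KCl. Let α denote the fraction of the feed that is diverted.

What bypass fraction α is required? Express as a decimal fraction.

All 739×0.211 = 155.93 tonne/day of KCl reaches S2, so S2 = 155.93/0.274 = 569.08 tonne/day and vapour = 169.92 tonne/day.
The evaporator receives (1−α)·739 of feed at 0.789 water and removes 0.648 of that water:
0.648×0.789×(1−α)×739 = 169.92
(1−α) = 169.92/377.83 = 0.4497;  α = 0.5503.

0.550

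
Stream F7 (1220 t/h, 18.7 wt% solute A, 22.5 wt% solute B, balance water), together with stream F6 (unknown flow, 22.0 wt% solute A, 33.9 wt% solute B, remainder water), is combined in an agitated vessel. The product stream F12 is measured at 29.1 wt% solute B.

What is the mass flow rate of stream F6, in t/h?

Let F6 be the unknown flow. Total out = 1220 + F6.
solute B balance: 274.5 + 0.339·F6 = 0.291·(1220 + F6)
(0.339 − 0.291)·F6 = 0.291×1220 − 274.5 = 80.52
F6 = 80.52 / 0.048 = 1677.5 t/h

1677 t/h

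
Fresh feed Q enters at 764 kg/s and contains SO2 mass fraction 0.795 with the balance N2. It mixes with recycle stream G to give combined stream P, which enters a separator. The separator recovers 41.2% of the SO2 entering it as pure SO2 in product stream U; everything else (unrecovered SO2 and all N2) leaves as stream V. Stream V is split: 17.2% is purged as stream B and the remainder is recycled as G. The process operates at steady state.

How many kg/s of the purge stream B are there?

N2 enters only via Q and leaves only via the purge: 764×0.205 = 0.172×(N2 in V), and the separator passes all N2, so N2 in P = N2 in V = 910.58 kg/s.
SO2 in P: m_A = 764×0.795 + (1−0.172)·(1−0.412)·m_A, so m_A = 607.38/0.5131 = 1183.7 kg/s.
V = (1−0.412)×1183.7 + 910.58 = 1606.6 kg/s.
Purge B = 0.172×1606.6 = 276.33 kg/s.

276.3 kg/s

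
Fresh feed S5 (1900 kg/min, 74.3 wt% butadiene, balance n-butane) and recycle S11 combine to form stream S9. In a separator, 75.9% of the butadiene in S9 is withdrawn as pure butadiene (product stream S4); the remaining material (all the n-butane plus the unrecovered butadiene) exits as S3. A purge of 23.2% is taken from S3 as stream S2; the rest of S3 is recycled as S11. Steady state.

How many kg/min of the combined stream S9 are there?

n-butane enters only via S5 and leaves only via the purge: 1900×0.257 = 0.232×(n-butane in S3), and the separator passes all n-butane, so n-butane in S9 = n-butane in S3 = 2104.7 kg/min.
butadiene in S9: m_A = 1900×0.743 + (1−0.232)·(1−0.759)·m_A, so m_A = 1411.7/0.8149 = 1732.3 kg/min.
S9 = 1732.3 + 2104.7 = 3837.1 kg/min.

3837 kg/min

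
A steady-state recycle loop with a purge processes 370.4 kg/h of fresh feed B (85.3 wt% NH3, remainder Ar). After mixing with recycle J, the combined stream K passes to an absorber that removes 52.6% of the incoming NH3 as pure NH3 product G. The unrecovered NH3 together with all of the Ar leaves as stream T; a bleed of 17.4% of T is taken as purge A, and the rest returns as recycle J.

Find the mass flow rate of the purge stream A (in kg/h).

Ar enters only via B and leaves only via the purge: 370.4×0.147 = 0.174×(Ar in T), and the absorber passes all Ar, so Ar in K = Ar in T = 312.92 kg/h.
NH3 in K: m_A = 370.4×0.853 + (1−0.174)·(1−0.526)·m_A, so m_A = 315.95/0.6085 = 519.25 kg/h.
T = (1−0.526)×519.25 + 312.92 = 559.05 kg/h.
Purge A = 0.174×559.05 = 97.274 kg/h.

97.27 kg/h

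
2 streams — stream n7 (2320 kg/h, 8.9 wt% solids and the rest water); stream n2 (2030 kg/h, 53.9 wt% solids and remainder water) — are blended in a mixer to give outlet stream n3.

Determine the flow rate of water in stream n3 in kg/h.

water out = water in = 2320×0.911 + 2030×0.461 = 3049.3 kg/h.

3049 kg/h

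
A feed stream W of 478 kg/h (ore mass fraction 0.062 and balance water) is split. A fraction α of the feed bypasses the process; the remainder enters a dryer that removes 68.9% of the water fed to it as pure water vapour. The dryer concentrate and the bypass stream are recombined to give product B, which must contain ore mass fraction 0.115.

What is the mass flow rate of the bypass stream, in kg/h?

All 478×0.062 = 29.636 kg/h of ore reaches B, so B = 29.636/0.115 = 257.7 kg/h and vapour = 220.3 kg/h.
The evaporator receives (1−α)·478 of feed at 0.938 water and removes 0.689 of that water:
0.689×0.938×(1−α)×478 = 220.3
(1−α) = 220.3/308.92 = 0.7131;  α = 0.2869.
Bypass flow = 0.2869×478 = 137.13 kg/h.

137.1 kg/h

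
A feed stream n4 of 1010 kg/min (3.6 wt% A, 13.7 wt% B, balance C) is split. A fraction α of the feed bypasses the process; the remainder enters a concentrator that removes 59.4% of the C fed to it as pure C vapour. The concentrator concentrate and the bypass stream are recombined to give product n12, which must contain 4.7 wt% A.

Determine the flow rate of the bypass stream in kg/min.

All 1010×0.036 = 36.36 kg/min of A reaches n12, so n12 = 36.36/0.047 = 773.62 kg/min and vapour = 236.38 kg/min.
The evaporator receives (1−α)·1010 of feed at 0.827 C and removes 0.594 of that C:
0.594×0.827×(1−α)×1010 = 236.38
(1−α) = 236.38/496.15 = 0.4764;  α = 0.5236.
Bypass flow = 0.5236×1010 = 528.8 kg/min.

528.8 kg/min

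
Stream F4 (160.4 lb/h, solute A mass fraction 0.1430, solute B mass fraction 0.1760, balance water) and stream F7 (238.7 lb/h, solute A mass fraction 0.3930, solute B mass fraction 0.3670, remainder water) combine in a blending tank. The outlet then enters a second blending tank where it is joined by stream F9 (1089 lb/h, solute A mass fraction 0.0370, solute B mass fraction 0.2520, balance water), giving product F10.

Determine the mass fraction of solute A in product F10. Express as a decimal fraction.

0.1055

Overall, product flow = 1488.1 lb/h.
solute A in = 160.4×0.143 + 238.7×0.393 + 1089×0.037 = 157.04 lb/h.
solute A fraction in F10 = 0.1055.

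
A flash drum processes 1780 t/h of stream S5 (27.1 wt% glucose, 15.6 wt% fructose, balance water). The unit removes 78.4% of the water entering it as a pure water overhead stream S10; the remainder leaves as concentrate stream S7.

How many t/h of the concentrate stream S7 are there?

980.4 t/h

water entering = 1780×0.573 = 1019.9 t/h; overhead removed = 0.784×1019.9 = 799.63 t/h.
Concentrate = 1780 − 799.63 = 980.37 t/h.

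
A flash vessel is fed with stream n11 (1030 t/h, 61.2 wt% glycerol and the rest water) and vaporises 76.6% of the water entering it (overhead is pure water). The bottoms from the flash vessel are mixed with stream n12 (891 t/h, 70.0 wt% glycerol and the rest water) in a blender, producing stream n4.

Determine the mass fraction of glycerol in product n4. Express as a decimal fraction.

0.777

Vapour removed = 0.766×0.388×1030 = 306.12 t/h; concentrate = 723.88 t/h.
glycerol reaching the mixer = 630.36 (from concentrate) + 891×0.700 = 1254.1 t/h.
Product flow = 723.88 + 891 = 1614.9 t/h; glycerol fraction = 0.777.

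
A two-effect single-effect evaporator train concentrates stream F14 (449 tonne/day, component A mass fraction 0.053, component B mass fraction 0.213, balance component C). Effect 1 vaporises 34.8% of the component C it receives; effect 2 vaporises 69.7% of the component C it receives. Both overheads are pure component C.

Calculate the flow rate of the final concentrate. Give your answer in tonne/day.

184.5 tonne/day

component C in feed = 449×0.734 = 329.57 tonne/day.
After stage 1: component C left = (1−0.348)×329.57 = 214.88; stream total = 334.31 tonne/day.
After stage 2: component C left = (1−0.697)×214.88 = 65.108; final concentrate = 184.54 tonne/day.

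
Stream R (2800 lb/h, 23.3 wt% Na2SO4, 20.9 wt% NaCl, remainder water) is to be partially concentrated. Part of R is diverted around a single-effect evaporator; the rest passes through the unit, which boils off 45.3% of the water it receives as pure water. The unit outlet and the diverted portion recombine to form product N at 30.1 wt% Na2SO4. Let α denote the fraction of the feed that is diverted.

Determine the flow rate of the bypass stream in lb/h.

All 2800×0.233 = 652.4 lb/h of Na2SO4 reaches N, so N = 652.4/0.301 = 2167.4 lb/h and vapour = 632.56 lb/h.
The evaporator receives (1−α)·2800 of feed at 0.558 water and removes 0.453 of that water:
0.453×0.558×(1−α)×2800 = 632.56
(1−α) = 632.56/707.77 = 0.8937;  α = 0.1063.
Bypass flow = 0.1063×2800 = 297.53 lb/h.

297.5 lb/h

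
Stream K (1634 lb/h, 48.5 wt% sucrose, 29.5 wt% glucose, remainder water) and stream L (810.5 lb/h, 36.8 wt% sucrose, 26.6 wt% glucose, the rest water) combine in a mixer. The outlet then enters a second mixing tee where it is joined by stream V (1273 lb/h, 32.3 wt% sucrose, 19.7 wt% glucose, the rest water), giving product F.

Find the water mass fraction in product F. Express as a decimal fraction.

Overall, product flow = 3717.5 lb/h.
water in = 1634×0.220 + 810.5×0.366 + 1273×0.480 = 1267.2 lb/h.
water fraction in F = 0.341.

0.341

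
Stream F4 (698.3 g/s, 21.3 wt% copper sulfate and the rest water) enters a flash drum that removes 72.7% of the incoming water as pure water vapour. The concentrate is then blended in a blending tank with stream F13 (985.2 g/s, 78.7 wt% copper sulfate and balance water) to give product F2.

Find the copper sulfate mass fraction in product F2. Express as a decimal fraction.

0.720

Vapour removed = 0.727×0.787×698.3 = 399.53 g/s; concentrate = 298.77 g/s.
copper sulfate reaching the mixer = 148.74 (from concentrate) + 985.2×0.787 = 924.09 g/s.
Product flow = 298.77 + 985.2 = 1284 g/s; copper sulfate fraction = 0.720.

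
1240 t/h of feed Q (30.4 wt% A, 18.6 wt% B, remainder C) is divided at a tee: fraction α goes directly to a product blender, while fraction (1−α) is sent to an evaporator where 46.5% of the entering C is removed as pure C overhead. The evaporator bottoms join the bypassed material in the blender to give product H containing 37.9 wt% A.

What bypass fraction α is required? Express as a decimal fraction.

All 1240×0.304 = 376.96 t/h of A reaches H, so H = 376.96/0.379 = 994.62 t/h and vapour = 245.38 t/h.
The evaporator receives (1−α)·1240 of feed at 0.510 C and removes 0.465 of that C:
0.465×0.510×(1−α)×1240 = 245.38
(1−α) = 245.38/294.07 = 0.8344;  α = 0.1656.

0.166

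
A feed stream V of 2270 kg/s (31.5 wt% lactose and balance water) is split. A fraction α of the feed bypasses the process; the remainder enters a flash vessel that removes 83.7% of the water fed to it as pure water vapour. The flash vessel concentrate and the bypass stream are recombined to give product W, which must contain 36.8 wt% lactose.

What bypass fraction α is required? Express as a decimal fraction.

0.749

All 2270×0.315 = 715.05 kg/s of lactose reaches W, so W = 715.05/0.368 = 1943.1 kg/s and vapour = 326.93 kg/s.
The evaporator receives (1−α)·2270 of feed at 0.685 water and removes 0.837 of that water:
0.837×0.685×(1−α)×2270 = 326.93
(1−α) = 326.93/1301.5 = 0.2512;  α = 0.7488.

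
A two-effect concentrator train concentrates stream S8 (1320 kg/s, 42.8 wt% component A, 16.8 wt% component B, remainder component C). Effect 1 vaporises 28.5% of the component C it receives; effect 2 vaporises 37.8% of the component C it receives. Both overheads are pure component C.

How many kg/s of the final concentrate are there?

component C in feed = 1320×0.404 = 533.28 kg/s.
After stage 1: component C left = (1−0.285)×533.28 = 381.3; stream total = 1168 kg/s.
After stage 2: component C left = (1−0.378)×381.3 = 237.17; final concentrate = 1023.9 kg/s.

1024 kg/s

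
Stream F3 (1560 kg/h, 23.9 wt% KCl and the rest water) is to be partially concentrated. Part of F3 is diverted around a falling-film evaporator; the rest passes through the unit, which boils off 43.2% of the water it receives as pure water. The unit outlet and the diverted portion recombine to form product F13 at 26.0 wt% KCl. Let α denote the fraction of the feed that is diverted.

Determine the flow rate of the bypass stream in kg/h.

1177 kg/h

All 1560×0.239 = 372.84 kg/h of KCl reaches F13, so F13 = 372.84/0.260 = 1434 kg/h and vapour = 126 kg/h.
The evaporator receives (1−α)·1560 of feed at 0.761 water and removes 0.432 of that water:
0.432×0.761×(1−α)×1560 = 126
(1−α) = 126/512.85 = 0.2457;  α = 0.7543.
Bypass flow = 0.7543×1560 = 1176.7 kg/h.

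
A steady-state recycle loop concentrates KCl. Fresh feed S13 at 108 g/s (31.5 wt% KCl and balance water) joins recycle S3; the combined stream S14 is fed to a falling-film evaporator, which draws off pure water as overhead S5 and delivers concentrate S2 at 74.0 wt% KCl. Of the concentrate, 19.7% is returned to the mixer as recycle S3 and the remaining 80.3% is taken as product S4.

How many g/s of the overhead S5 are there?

Overall KCl balance (none leaves overhead): KCl in fresh feed = KCl in product, i.e. 108×0.315 = (1−0.197)·S2·0.740.
S2 = 34.02/(0.740×0.803) = 57.252 g/s.
Recycle S3 = 0.197×57.252 = 11.279 g/s.
Combined feed S14 = 108 + 11.279 = 119.28 g/s.
Overhead S5 = S14 − S2 = 119.28 − 57.252 = 62.027 g/s.

62.03 g/s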